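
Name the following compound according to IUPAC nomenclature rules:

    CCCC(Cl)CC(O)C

Counting along the main chain through the –OH group gives 7 carbons: the parent is heptane.
The highest-priority functional group is an alcohol (–OH), so the name ends in -ol.
Number the chain so that numbering from this end puts the hydroxyl group at C-2 rather than C-6.
This places the hydroxyl at C-2; a chloro group at C-4.
Assembling the pieces gives 4-chloroheptan-2-ol.

4-chloroheptan-2-ol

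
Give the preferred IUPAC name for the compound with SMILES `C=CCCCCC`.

The longest chain bearing the multiple bond is 7 carbons long (heptane).
A C=C double bond in the chain gives the infix -ene-.
Number the chain so that numbering from this end puts the double bond at C-1 rather than C-6.
With this numbering: the double bond between C-1 and C-2.
The name is hept-1-ene.

hept-1-ene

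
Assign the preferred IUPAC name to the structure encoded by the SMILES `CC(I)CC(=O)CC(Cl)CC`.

The longest chain bearing the carbonyl is 8 carbons long (octane).
A ketone (C=O on an internal carbon) is the principal characteristic group, giving the suffix -one.
The numbering direction is chosen so that numbering from this end puts the carbonyl group at C-4 rather than C-5.
With this numbering: the carbonyl at C-4; a chloro group at C-6; an iodo group at C-2.
The substituents are ordered alphabetically, ignoring any di-/tri- multipliers.
The name is 6-chloro-2-iodooctan-4-one.

6-chloro-2-iodooctan-4-one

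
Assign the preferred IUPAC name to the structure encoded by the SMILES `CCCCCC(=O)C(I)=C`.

The longest chain bearing the carbonyl and the multiple bond is 8 carbons long (octane).
The principal characteristic group is a ketone (C=O on an internal carbon), named with the suffix -one.
The chain contains a C=C double bond, so the unsaturation ending is -ene.
Choose the numbering such that numbering from this end puts the carbonyl group at C-3 rather than C-6.
With this numbering: the carbonyl at C-3; the double bond between C-1 and C-2; an iodo group at C-2.
The name is 2-iodooct-1-en-3-one.

2-iodooct-1-en-3-one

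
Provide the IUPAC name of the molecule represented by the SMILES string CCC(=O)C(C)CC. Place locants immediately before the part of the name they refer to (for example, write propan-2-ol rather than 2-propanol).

4-methylhexan-3-one

The longest carbon chain that includes the carbonyl has 6 carbons, so the parent hydride is hexane.
The principal characteristic group is a ketone (C=O on an internal carbon), named with the suffix -one.
Number the chain so that numbering from this end puts the carbonyl group at C-3 rather than C-4.
This places the carbonyl at C-3; a methyl group at C-4.
The name is 4-methylhexan-3-one.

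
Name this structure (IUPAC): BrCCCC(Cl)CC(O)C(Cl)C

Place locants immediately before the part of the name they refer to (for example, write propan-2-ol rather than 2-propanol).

8-bromo-2,5-dichlorooctan-3-ol

Counting along the main chain through the –OH group gives 8 carbons: the parent is octane.
An alcohol (–OH) is the principal characteristic group, giving the suffix -ol.
The numbering direction is chosen so that numbering from this end puts the hydroxyl group at C-3 rather than C-6.
This places the hydroxyl at C-3; a bromo group at C-8; chloro groups at C-2 and C-5.
The substituents are ordered alphabetically, ignoring any di-/tri- multipliers.
Putting it together: 8-bromo-2,5-dichlorooctan-3-ol.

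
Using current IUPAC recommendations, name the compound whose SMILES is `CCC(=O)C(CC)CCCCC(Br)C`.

Counting along the main chain through the carbonyl gives 10 carbons: the parent is decane.
The principal characteristic group is a ketone (C=O on an internal carbon), named with the suffix -one.
Number the chain so that numbering from this end puts the carbonyl group at C-3 rather than C-8.
With this numbering: the carbonyl at C-3; a bromo group at C-9; an ethyl group at C-4.
The substituents are ordered alphabetically, ignoring any di-/tri- multipliers.
Putting it together: 9-bromo-4-ethyldecan-3-one.

9-bromo-4-ethyldecan-3-one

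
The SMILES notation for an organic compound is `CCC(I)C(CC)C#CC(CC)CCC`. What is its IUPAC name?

The longest chain bearing the multiple bond is 10 carbons long (decane).
A C≡C triple bond in the chain gives the infix -yne-.
Choose the numbering such that the substituent locant set {3,4,7} is lower than {4,7,8} at the first point of difference.
That gives the triple bond between C-5 and C-6; ethyl groups at C-4 and C-7; an iodo group at C-3.
Substituent prefixes are cited in alphabetical order (multiplying prefixes like di-/tri- are ignored for ordering).
The name is 4,7-diethyl-3-iododec-5-yne.

4,7-diethyl-3-iododec-5-yne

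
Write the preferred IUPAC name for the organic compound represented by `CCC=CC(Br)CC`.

The longest carbon chain that includes the multiple bond has 7 carbons, so the parent hydride is heptane.
A C=C double bond in the chain gives the infix -ene-.
The numbering direction is chosen so that numbering from this end puts the double bond at C-3 rather than C-4.
This places the double bond between C-3 and C-4; a bromo group at C-5.
Putting it together: 5-bromohept-3-ene.

5-bromohept-3-ene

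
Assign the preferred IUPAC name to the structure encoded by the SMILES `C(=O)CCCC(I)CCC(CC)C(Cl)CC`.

9-chloro-8-ethyl-5-iodoundecanal

Counting along the main chain through the –CHO group gives 11 carbons: the parent is undecane.
The highest-priority functional group is an aldehyde (terminal –CHO), so the name ends in -al.
The numbering direction is chosen so that the aldehyde carbon is C-1 by definition.
This places a chloro group at C-9; an ethyl group at C-8; an iodo group at C-5.
Prefixes are listed alphabetically: chloro, ethyl, iodo.
Assembling the pieces gives 9-chloro-8-ethyl-5-iodoundecanal.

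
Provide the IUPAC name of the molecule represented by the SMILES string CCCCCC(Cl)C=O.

2-chloroheptanal

The longest chain bearing the –CHO group is 7 carbons long (heptane).
The principal characteristic group is an aldehyde (terminal –CHO), named with the suffix -al.
Choose the numbering such that the aldehyde carbon is C-1 by definition.
With this numbering: a chloro group at C-2.
Assembling the pieces gives 2-chloroheptanal.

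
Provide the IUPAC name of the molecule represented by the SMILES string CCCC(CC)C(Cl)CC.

The parent chain contains 7 carbons (heptane).
Number the chain so that the substituent locant set {3,4} is lower than {4,5} at the first point of difference.
This places a chloro group at C-3; an ethyl group at C-4.
Prefixes are listed alphabetically: chloro, ethyl.
Putting it together: 3-chloro-4-ethylheptane.

3-chloro-4-ethylheptane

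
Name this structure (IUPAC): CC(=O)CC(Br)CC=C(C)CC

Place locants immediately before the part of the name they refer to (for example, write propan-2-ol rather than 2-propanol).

4-bromo-7-methylnon-6-en-2-one

Counting along the main chain through the carbonyl and the multiple bond gives 9 carbons: the parent is nonane.
The highest-priority functional group is a ketone (C=O on an internal carbon), so the name ends in -one.
There is one C=C double bond, indicated by the ending -ene.
Number the chain so that numbering from this end puts the carbonyl group at C-2 rather than C-8.
This places the carbonyl at C-2; the double bond between C-6 and C-7; a bromo group at C-4; a methyl group at C-7.
The substituents are ordered alphabetically, ignoring any di-/tri- multipliers.
The name is 4-bromo-7-methylnon-6-en-2-one.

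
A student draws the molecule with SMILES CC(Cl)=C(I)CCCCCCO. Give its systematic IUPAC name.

8-chloro-7-iodonon-7-en-1-ol

The longest chain bearing the –OH group and the multiple bond is 9 carbons long (nonane).
The principal characteristic group is an alcohol (–OH), named with the suffix -ol.
There is one C=C double bond, indicated by the ending -ene.
The numbering direction is chosen so that numbering from this end puts the hydroxyl group at C-1 rather than C-9.
With this numbering: the hydroxyl at C-1; the double bond between C-7 and C-8; a chloro group at C-8; an iodo group at C-7.
The substituents are ordered alphabetically, ignoring any di-/tri- multipliers.
Assembling the pieces gives 8-chloro-7-iodonon-7-en-1-ol.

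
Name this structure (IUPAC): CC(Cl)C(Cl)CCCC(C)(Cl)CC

2,3,7-trichloro-7-methylnonane

The longest continuous carbon chain has 9 atoms, so the parent hydride is nonane.
Choose the numbering such that the substituent locant set {2,3,7,7} is lower than {3,3,7,8} at the first point of difference.
This places chloro groups at C-2 and C-3 and C-7; a methyl group at C-7.
The substituents are ordered alphabetically, ignoring any di-/tri- multipliers.
The name is 2,3,7-trichloro-7-methylnonane.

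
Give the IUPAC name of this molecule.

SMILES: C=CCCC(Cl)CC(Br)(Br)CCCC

7,7-dibromo-5-chloroundec-1-ene

The longest chain bearing the multiple bond is 11 carbons long (undecane).
The chain contains a C=C double bond, so the unsaturation ending is -ene.
Number the chain so that numbering from this end puts the double bond at C-1 rather than C-10.
With this numbering: the double bond between C-1 and C-2; two bromo groups at C-7; a chloro group at C-5.
Substituent prefixes are cited in alphabetical order (multiplying prefixes like di-/tri- are ignored for ordering).
Putting it together: 7,7-dibromo-5-chloroundec-1-ene.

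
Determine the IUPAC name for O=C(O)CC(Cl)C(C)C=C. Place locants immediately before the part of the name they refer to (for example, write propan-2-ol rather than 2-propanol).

Counting along the main chain through the –COOH group and the multiple bond gives 6 carbons: the parent is hexane.
A carboxylic acid (terminal –COOH) is the principal characteristic group, giving the suffix -oic acid.
The chain contains a C=C double bond, so the unsaturation ending is -ene.
Choose the numbering such that the carboxylic acid carbon is C-1 by definition.
With this numbering: the double bond between C-5 and C-6; a chloro group at C-3; a methyl group at C-4.
Prefixes are listed alphabetically: chloro, methyl.
Putting it together: 3-chloro-4-methylhex-5-enoic acid.

3-chloro-4-methylhex-5-enoic acid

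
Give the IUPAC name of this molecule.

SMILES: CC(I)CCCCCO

Counting along the main chain through the –OH group gives 7 carbons: the parent is heptane.
An alcohol (–OH) is the principal characteristic group, giving the suffix -ol.
The numbering direction is chosen so that numbering from this end puts the hydroxyl group at C-1 rather than C-7.
This places the hydroxyl at C-1; an iodo group at C-6.
The name is 6-iodoheptan-1-ol.

6-iodoheptan-1-ol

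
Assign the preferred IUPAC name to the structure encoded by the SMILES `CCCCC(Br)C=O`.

2-bromohexanal

The longest carbon chain that includes the –CHO group has 6 carbons, so the parent hydride is hexane.
The highest-priority functional group is an aldehyde (terminal –CHO), so the name ends in -al.
The numbering direction is chosen so that the aldehyde carbon is C-1 by definition.
With this numbering: a bromo group at C-2.
Assembling the pieces gives 2-bromohexanal.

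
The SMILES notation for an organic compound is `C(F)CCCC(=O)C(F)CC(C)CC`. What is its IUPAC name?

The longest carbon chain that includes the carbonyl has 10 carbons, so the parent hydride is decane.
The highest-priority functional group is a ketone (C=O on an internal carbon), so the name ends in -one.
Choose the numbering such that numbering from this end puts the carbonyl group at C-5 rather than C-6.
With this numbering: the carbonyl at C-5; fluoro groups at C-1 and C-6; a methyl group at C-8.
Prefixes are listed alphabetically: fluoro, methyl.
Assembling the pieces gives 1,6-difluoro-8-methyldecan-5-one.

1,6-difluoro-8-methyldecan-5-one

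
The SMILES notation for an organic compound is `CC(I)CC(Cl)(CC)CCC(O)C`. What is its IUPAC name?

The longest chain bearing the –OH group is 8 carbons long (octane).
The principal characteristic group is an alcohol (–OH), named with the suffix -ol.
Number the chain so that numbering from this end puts the hydroxyl group at C-2 rather than C-7.
With this numbering: the hydroxyl at C-2; a chloro group at C-5; an ethyl group at C-5; an iodo group at C-7.
Prefixes are listed alphabetically: chloro, ethyl, iodo.
Assembling the pieces gives 5-chloro-5-ethyl-7-iodooctan-2-ol.

5-chloro-5-ethyl-7-iodooctan-2-ol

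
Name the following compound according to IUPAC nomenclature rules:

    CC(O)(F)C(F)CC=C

Counting along the main chain through the –OH group and the multiple bond gives 6 carbons: the parent is hexane.
An alcohol (–OH) is the principal characteristic group, giving the suffix -ol.
The chain contains a C=C double bond, so the unsaturation ending is -ene.
Number the chain so that numbering from this end puts the hydroxyl group at C-2 rather than C-5.
That gives the hydroxyl at C-2; the double bond between C-5 and C-6; fluoro groups at C-2 and C-3.
Putting it together: 2,3-difluorohex-5-en-2-ol.

2,3-difluorohex-5-en-2-ol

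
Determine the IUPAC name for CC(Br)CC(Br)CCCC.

The longest continuous carbon chain has 8 atoms, so the parent hydride is octane.
Choose the numbering such that the substituent locant set {2,4} is lower than {5,7} at the first point of difference.
With this numbering: bromo groups at C-2 and C-4.
Putting it together: 2,4-dibromooctane.

2,4-dibromooctane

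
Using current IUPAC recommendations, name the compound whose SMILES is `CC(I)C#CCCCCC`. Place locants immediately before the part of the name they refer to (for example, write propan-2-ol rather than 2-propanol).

Counting along the main chain through the multiple bond gives 9 carbons: the parent is nonane.
A C≡C triple bond in the chain gives the infix -yne-.
Number the chain so that numbering from this end puts the triple bond at C-3 rather than C-6.
That gives the triple bond between C-3 and C-4; an iodo group at C-2.
Assembling the pieces gives 2-iodonon-3-yne.

2-iodonon-3-yne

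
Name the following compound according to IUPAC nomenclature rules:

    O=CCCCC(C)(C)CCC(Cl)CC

The longest carbon chain that includes the –CHO group has 10 carbons, so the parent hydride is decane.
An aldehyde (terminal –CHO) is the principal characteristic group, giving the suffix -al.
Choose the numbering such that the aldehyde carbon is C-1 by definition.
That gives a chloro group at C-8; two methyl groups at C-5.
The substituents are ordered alphabetically, ignoring any di-/tri- multipliers.
Assembling the pieces gives 8-chloro-5,5-dimethyldecanal.

8-chloro-5,5-dimethyldecanal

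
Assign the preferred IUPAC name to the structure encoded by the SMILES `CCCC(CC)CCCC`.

The longest continuous carbon chain has 8 atoms, so the parent hydride is octane.
The numbering direction is chosen so that the substituent locant set {4} is lower than {5} at the first point of difference.
With this numbering: an ethyl group at C-4.
Assembling the pieces gives 4-ethyloctane.

4-ethyloctane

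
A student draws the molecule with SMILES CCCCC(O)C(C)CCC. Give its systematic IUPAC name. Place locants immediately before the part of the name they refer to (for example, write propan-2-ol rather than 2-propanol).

The longest carbon chain that includes the –OH group has 9 carbons, so the parent hydride is nonane.
An alcohol (–OH) is the principal characteristic group, giving the suffix -ol.
The numbering direction is chosen so that the substituent locant set {4} is lower than {6} at the first point of difference.
With this numbering: the hydroxyl at C-5; a methyl group at C-4.
Assembling the pieces gives 4-methylnonan-5-ol.

4-methylnonan-5-ol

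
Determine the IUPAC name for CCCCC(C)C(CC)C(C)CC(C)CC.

6-ethyl-3,5,7-trimethylundecane

The longest continuous carbon chain has 11 atoms, so the parent hydride is undecane.
The numbering direction is chosen so that the substituent locant set {3,5,6,7} is lower than {5,6,7,9} at the first point of difference.
This places an ethyl group at C-6; methyl groups at C-3 and C-5 and C-7.
Prefixes are listed alphabetically: ethyl, methyl.
Putting it together: 6-ethyl-3,5,7-trimethylundecane.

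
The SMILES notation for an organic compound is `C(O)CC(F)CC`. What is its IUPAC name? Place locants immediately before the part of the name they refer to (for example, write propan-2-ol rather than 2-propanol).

3-fluoropentan-1-ol

Counting along the main chain through the –OH group gives 5 carbons: the parent is pentane.
The highest-priority functional group is an alcohol (–OH), so the name ends in -ol.
Choose the numbering such that numbering from this end puts the hydroxyl group at C-1 rather than C-5.
With this numbering: the hydroxyl at C-1; a fluoro group at C-3.
The name is 3-fluoropentan-1-ol.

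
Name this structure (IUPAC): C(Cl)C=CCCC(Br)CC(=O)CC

Counting along the main chain through the carbonyl and the multiple bond gives 10 carbons: the parent is decane.
The highest-priority functional group is a ketone (C=O on an internal carbon), so the name ends in -one.
A C=C double bond in the chain gives the infix -ene-.
The numbering direction is chosen so that numbering from this end puts the carbonyl group at C-3 rather than C-8.
That gives the carbonyl at C-3; the double bond between C-8 and C-9; a bromo group at C-5; a chloro group at C-10.
Prefixes are listed alphabetically: bromo, chloro.
Assembling the pieces gives 5-bromo-10-chlorodec-8-en-3-one.

5-bromo-10-chlorodec-8-en-3-one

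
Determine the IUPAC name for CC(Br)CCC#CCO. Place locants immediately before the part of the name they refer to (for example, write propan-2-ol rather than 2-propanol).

6-bromohept-2-yn-1-ol

Counting along the main chain through the –OH group and the multiple bond gives 7 carbons: the parent is heptane.
The highest-priority functional group is an alcohol (–OH), so the name ends in -ol.
There is one C≡C triple bond, indicated by the ending -yne.
Choose the numbering such that numbering from this end puts the hydroxyl group at C-1 rather than C-7.
That gives the hydroxyl at C-1; the triple bond between C-2 and C-3; a bromo group at C-6.
Putting it together: 6-bromohept-2-yn-1-ol.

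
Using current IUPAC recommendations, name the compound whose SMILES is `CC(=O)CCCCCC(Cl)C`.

8-chlorononan-2-one

The longest carbon chain that includes the carbonyl has 9 carbons, so the parent hydride is nonane.
The highest-priority functional group is a ketone (C=O on an internal carbon), so the name ends in -one.
Choose the numbering such that numbering from this end puts the carbonyl group at C-2 rather than C-8.
That gives the carbonyl at C-2; a chloro group at C-8.
The name is 8-chlorononan-2-one.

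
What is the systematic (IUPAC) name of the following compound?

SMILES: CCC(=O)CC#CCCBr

8-bromooct-5-yn-3-one

The longest carbon chain that includes the carbonyl and the multiple bond has 8 carbons, so the parent hydride is octane.
The principal characteristic group is a ketone (C=O on an internal carbon), named with the suffix -one.
The chain contains a C≡C triple bond, so the unsaturation ending is -yne.
Number the chain so that numbering from this end puts the carbonyl group at C-3 rather than C-6.
That gives the carbonyl at C-3; the triple bond between C-5 and C-6; a bromo group at C-8.
Putting it together: 8-bromooct-5-yn-3-one.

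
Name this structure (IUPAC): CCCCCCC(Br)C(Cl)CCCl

4-bromo-1,3-dichlorodecane

The longest continuous carbon chain has 10 atoms, so the parent hydride is decane.
Choose the numbering such that the substituent locant set {1,3,4} is lower than {7,8,10} at the first point of difference.
This places a bromo group at C-4; chloro groups at C-1 and C-3.
Substituent prefixes are cited in alphabetical order (multiplying prefixes like di-/tri- are ignored for ordering).
Assembling the pieces gives 4-bromo-1,3-dichlorodecane.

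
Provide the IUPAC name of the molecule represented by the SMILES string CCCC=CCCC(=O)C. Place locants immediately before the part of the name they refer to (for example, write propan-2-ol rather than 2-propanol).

Counting along the main chain through the carbonyl and the multiple bond gives 9 carbons: the parent is nonane.
The highest-priority functional group is a ketone (C=O on an internal carbon), so the name ends in -one.
The chain contains a C=C double bond, so the unsaturation ending is -ene.
The numbering direction is chosen so that numbering from this end puts the carbonyl group at C-2 rather than C-8.
This places the carbonyl at C-2; the double bond between C-5 and C-6.
Assembling the pieces gives non-5-en-2-one.

non-5-en-2-one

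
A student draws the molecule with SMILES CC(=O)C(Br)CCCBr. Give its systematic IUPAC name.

Counting along the main chain through the carbonyl gives 6 carbons: the parent is hexane.
The principal characteristic group is a ketone (C=O on an internal carbon), named with the suffix -one.
Choose the numbering such that numbering from this end puts the carbonyl group at C-2 rather than C-5.
That gives the carbonyl at C-2; bromo groups at C-3 and C-6.
Assembling the pieces gives 3,6-dibromohexan-2-one.

3,6-dibromohexan-2-one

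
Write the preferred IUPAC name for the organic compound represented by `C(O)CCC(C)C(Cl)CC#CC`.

5-chloro-4-methylnon-7-yn-1-ol

Counting along the main chain through the –OH group and the multiple bond gives 9 carbons: the parent is nonane.
An alcohol (–OH) is the principal characteristic group, giving the suffix -ol.
The chain contains a C≡C triple bond, so the unsaturation ending is -yne.
Number the chain so that numbering from this end puts the hydroxyl group at C-1 rather than C-9.
This places the hydroxyl at C-1; the triple bond between C-7 and C-8; a chloro group at C-5; a methyl group at C-4.
Substituent prefixes are cited in alphabetical order (multiplying prefixes like di-/tri- are ignored for ordering).
The name is 5-chloro-4-methylnon-7-yn-1-ol.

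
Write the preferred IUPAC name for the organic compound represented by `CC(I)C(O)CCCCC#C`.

The longest carbon chain that includes the –OH group and the multiple bond has 9 carbons, so the parent hydride is nonane.
The highest-priority functional group is an alcohol (–OH), so the name ends in -ol.
There is one C≡C triple bond, indicated by the ending -yne.
Choose the numbering such that numbering from this end puts the hydroxyl group at C-3 rather than C-7.
That gives the hydroxyl at C-3; the triple bond between C-8 and C-9; an iodo group at C-2.
The name is 2-iodonon-8-yn-3-ol.

2-iodonon-8-yn-3-ol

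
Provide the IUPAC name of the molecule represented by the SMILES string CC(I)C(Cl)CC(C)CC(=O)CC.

The longest carbon chain that includes the carbonyl has 9 carbons, so the parent hydride is nonane.
The highest-priority functional group is a ketone (C=O on an internal carbon), so the name ends in -one.
Number the chain so that numbering from this end puts the carbonyl group at C-3 rather than C-7.
With this numbering: the carbonyl at C-3; a chloro group at C-7; an iodo group at C-8; a methyl group at C-5.
Substituent prefixes are cited in alphabetical order (multiplying prefixes like di-/tri- are ignored for ordering).
Assembling the pieces gives 7-chloro-8-iodo-5-methylnonan-3-one.

7-chloro-8-iodo-5-methylnonan-3-one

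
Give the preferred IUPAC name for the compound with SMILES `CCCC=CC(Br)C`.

The longest carbon chain that includes the multiple bond has 7 carbons, so the parent hydride is heptane.
The chain contains a C=C double bond, so the unsaturation ending is -ene.
The numbering direction is chosen so that numbering from this end puts the double bond at C-3 rather than C-4.
This places the double bond between C-3 and C-4; a bromo group at C-2.
The name is 2-bromohept-3-ene.

2-bromohept-3-ene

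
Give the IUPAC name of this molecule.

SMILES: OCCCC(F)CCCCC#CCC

4-fluorododec-9-yn-1-ol

Counting along the main chain through the –OH group and the multiple bond gives 12 carbons: the parent is dodecane.
The principal characteristic group is an alcohol (–OH), named with the suffix -ol.
There is one C≡C triple bond, indicated by the ending -yne.
Number the chain so that numbering from this end puts the hydroxyl group at C-1 rather than C-12.
That gives the hydroxyl at C-1; the triple bond between C-9 and C-10; a fluoro group at C-4.
The name is 4-fluorododec-9-yn-1-ol.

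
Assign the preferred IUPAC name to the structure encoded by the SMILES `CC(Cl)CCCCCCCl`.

The parent chain contains 8 carbons (octane).
The numbering direction is chosen so that the substituent locant set {1,7} is lower than {2,8} at the first point of difference.
This places chloro groups at C-1 and C-7.
The name is 1,7-dichlorooctane.

1,7-dichlorooctane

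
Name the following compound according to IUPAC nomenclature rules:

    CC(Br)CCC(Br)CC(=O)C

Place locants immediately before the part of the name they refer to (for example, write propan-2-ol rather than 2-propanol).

4,7-dibromooctan-2-one

The longest chain bearing the carbonyl is 8 carbons long (octane).
The highest-priority functional group is a ketone (C=O on an internal carbon), so the name ends in -one.
Choose the numbering such that numbering from this end puts the carbonyl group at C-2 rather than C-7.
With this numbering: the carbonyl at C-2; bromo groups at C-4 and C-7.
Assembling the pieces gives 4,7-dibromooctan-2-one.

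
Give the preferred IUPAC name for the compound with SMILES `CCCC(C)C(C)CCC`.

The longest continuous carbon chain has 8 atoms, so the parent hydride is octane.
The molecule is symmetric, so either numbering direction gives the same locants.
With this numbering: methyl groups at C-4 and C-5.
Assembling the pieces gives 4,5-dimethyloctane.

4,5-dimethyloctane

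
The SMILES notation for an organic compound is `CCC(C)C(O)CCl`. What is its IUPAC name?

The longest chain bearing the –OH group is 5 carbons long (pentane).
An alcohol (–OH) is the principal characteristic group, giving the suffix -ol.
The numbering direction is chosen so that numbering from this end puts the hydroxyl group at C-2 rather than C-4.
With this numbering: the hydroxyl at C-2; a chloro group at C-1; a methyl group at C-3.
Substituent prefixes are cited in alphabetical order (multiplying prefixes like di-/tri- are ignored for ordering).
The name is 1-chloro-3-methylpentan-2-ol.

1-chloro-3-methylpentan-2-ol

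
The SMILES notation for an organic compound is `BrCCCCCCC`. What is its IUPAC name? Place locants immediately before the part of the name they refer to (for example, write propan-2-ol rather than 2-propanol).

The parent chain contains 7 carbons (heptane).
Choose the numbering such that the substituent locant set {1} is lower than {7} at the first point of difference.
That gives a bromo group at C-1.
The name is 1-bromoheptane.

1-bromoheptane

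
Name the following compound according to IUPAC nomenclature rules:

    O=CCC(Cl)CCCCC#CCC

3-chloroundec-8-ynal

The longest carbon chain that includes the –CHO group and the multiple bond has 11 carbons, so the parent hydride is undecane.
The principal characteristic group is an aldehyde (terminal –CHO), named with the suffix -al.
There is one C≡C triple bond, indicated by the ending -yne.
Number the chain so that the aldehyde carbon is C-1 by definition.
This places the triple bond between C-8 and C-9; a chloro group at C-3.
Putting it together: 3-chloroundec-8-ynal.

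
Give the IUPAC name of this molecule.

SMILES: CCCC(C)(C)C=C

3,3-dimethylhex-1-ene

The longest chain bearing the multiple bond is 6 carbons long (hexane).
The chain contains a C=C double bond, so the unsaturation ending is -ene.
Number the chain so that numbering from this end puts the double bond at C-1 rather than C-5.
This places the double bond between C-1 and C-2; two methyl groups at C-3.
Putting it together: 3,3-dimethylhex-1-ene.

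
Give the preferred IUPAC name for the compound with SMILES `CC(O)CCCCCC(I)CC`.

Counting along the main chain through the –OH group gives 10 carbons: the parent is decane.
An alcohol (–OH) is the principal characteristic group, giving the suffix -ol.
The numbering direction is chosen so that numbering from this end puts the hydroxyl group at C-2 rather than C-9.
This places the hydroxyl at C-2; an iodo group at C-8.
Assembling the pieces gives 8-iododecan-2-ol.

8-iododecan-2-ol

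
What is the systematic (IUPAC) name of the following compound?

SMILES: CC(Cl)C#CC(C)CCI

2-chloro-7-iodo-5-methylhept-3-yne

Counting along the main chain through the multiple bond gives 7 carbons: the parent is heptane.
The chain contains a C≡C triple bond, so the unsaturation ending is -yne.
The numbering direction is chosen so that numbering from this end puts the triple bond at C-3 rather than C-4.
With this numbering: the triple bond between C-3 and C-4; a chloro group at C-2; an iodo group at C-7; a methyl group at C-5.
The substituents are ordered alphabetically, ignoring any di-/tri- multipliers.
Assembling the pieces gives 2-chloro-7-iodo-5-methylhept-3-yne.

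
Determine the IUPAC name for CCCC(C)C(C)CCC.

The longest carbon chain is 8 atoms: the parent is octane.
The molecule is symmetric, so either numbering direction gives the same locants.
With this numbering: methyl groups at C-4 and C-5.
Assembling the pieces gives 4,5-dimethyloctane.

4,5-dimethyloctane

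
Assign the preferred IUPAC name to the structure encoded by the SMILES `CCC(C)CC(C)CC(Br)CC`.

The longest continuous carbon chain has 9 atoms, so the parent hydride is nonane.
Number the chain so that the locant sets are identical either way, so the alphabetically earlier bromo substituent takes the lower locant (3 rather than 7).
That gives a bromo group at C-3; methyl groups at C-5 and C-7.
Prefixes are listed alphabetically: bromo, methyl.
The name is 3-bromo-5,7-dimethylnonane.

3-bromo-5,7-dimethylnonane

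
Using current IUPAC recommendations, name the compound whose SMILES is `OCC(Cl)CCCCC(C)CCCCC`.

The longest carbon chain that includes the –OH group has 12 carbons, so the parent hydride is dodecane.
The highest-priority functional group is an alcohol (–OH), so the name ends in -ol.
Number the chain so that numbering from this end puts the hydroxyl group at C-1 rather than C-12.
With this numbering: the hydroxyl at C-1; a chloro group at C-2; a methyl group at C-7.
The substituents are ordered alphabetically, ignoring any di-/tri- multipliers.
Putting it together: 2-chloro-7-methyldodecan-1-ol.

2-chloro-7-methyldodecan-1-ol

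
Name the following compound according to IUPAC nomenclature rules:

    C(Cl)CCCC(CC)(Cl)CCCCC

1,5-dichloro-5-ethyldecane

The parent chain contains 10 carbons (decane).
Choose the numbering such that the substituent locant set {1,5,5} is lower than {6,6,10} at the first point of difference.
That gives chloro groups at C-1 and C-5; an ethyl group at C-5.
Substituent prefixes are cited in alphabetical order (multiplying prefixes like di-/tri- are ignored for ordering).
Putting it together: 1,5-dichloro-5-ethyldecane.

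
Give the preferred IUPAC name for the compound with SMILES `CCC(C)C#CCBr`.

1-bromo-4-methylhex-2-yne

The longest chain bearing the multiple bond is 6 carbons long (hexane).
The chain contains a C≡C triple bond, so the unsaturation ending is -yne.
Number the chain so that numbering from this end puts the triple bond at C-2 rather than C-4.
That gives the triple bond between C-2 and C-3; a bromo group at C-1; a methyl group at C-4.
Substituent prefixes are cited in alphabetical order (multiplying prefixes like di-/tri- are ignored for ordering).
The name is 1-bromo-4-methylhex-2-yne.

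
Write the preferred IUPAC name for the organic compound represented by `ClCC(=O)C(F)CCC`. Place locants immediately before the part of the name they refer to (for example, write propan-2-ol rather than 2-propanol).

1-chloro-3-fluorohexan-2-one

Counting along the main chain through the carbonyl gives 6 carbons: the parent is hexane.
The highest-priority functional group is a ketone (C=O on an internal carbon), so the name ends in -one.
Choose the numbering such that numbering from this end puts the carbonyl group at C-2 rather than C-5.
This places the carbonyl at C-2; a chloro group at C-1; a fluoro group at C-3.
Substituent prefixes are cited in alphabetical order (multiplying prefixes like di-/tri- are ignored for ordering).
The name is 1-chloro-3-fluorohexan-2-one.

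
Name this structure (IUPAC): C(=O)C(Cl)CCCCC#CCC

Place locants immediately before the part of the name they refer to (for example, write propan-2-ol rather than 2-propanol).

2-chlorodec-7-ynal

The longest carbon chain that includes the –CHO group and the multiple bond has 10 carbons, so the parent hydride is decane.
The highest-priority functional group is an aldehyde (terminal –CHO), so the name ends in -al.
A C≡C triple bond in the chain gives the infix -yne-.
Choose the numbering such that the aldehyde carbon is C-1 by definition.
With this numbering: the triple bond between C-7 and C-8; a chloro group at C-2.
Putting it together: 2-chlorodec-7-ynal.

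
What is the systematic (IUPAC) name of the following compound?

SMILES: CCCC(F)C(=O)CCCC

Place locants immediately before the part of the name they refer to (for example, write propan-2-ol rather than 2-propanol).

4-fluorononan-5-one

The longest chain bearing the carbonyl is 9 carbons long (nonane).
A ketone (C=O on an internal carbon) is the principal characteristic group, giving the suffix -one.
Choose the numbering such that the substituent locant set {4} is lower than {6} at the first point of difference.
That gives the carbonyl at C-5; a fluoro group at C-4.
Assembling the pieces gives 4-fluorononan-5-one.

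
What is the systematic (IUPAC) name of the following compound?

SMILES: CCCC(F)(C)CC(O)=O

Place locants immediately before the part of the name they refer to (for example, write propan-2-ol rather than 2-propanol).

The longest chain bearing the –COOH group is 6 carbons long (hexane).
A carboxylic acid (terminal –COOH) is the principal characteristic group, giving the suffix -oic acid.
Number the chain so that the carboxylic acid carbon is C-1 by definition.
That gives a fluoro group at C-3; a methyl group at C-3.
Prefixes are listed alphabetically: fluoro, methyl.
The name is 3-fluoro-3-methylhexanoic acid.

3-fluoro-3-methylhexanoic acid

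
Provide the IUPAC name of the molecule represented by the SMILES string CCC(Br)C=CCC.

5-bromohept-3-ene

The longest chain bearing the multiple bond is 7 carbons long (heptane).
A C=C double bond in the chain gives the infix -ene-.
Choose the numbering such that numbering from this end puts the double bond at C-3 rather than C-4.
This places the double bond between C-3 and C-4; a bromo group at C-5.
The name is 5-bromohept-3-ene.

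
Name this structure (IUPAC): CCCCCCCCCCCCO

dodecan-1-ol

Counting along the main chain through the –OH group gives 12 carbons: the parent is dodecane.
An alcohol (–OH) is the principal characteristic group, giving the suffix -ol.
Number the chain so that numbering from this end puts the hydroxyl group at C-1 rather than C-12.
With this numbering: the hydroxyl at C-1.
Putting it together: dodecan-1-ol.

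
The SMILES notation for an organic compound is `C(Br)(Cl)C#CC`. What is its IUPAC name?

1-bromo-1-chlorobut-2-yne

The longest carbon chain that includes the multiple bond has 4 carbons, so the parent hydride is butane.
A C≡C triple bond in the chain gives the infix -yne-.
The numbering direction is chosen so that the substituent locant set {1,1} is lower than {4,4} at the first point of difference.
With this numbering: the triple bond between C-2 and C-3; a bromo group at C-1; a chloro group at C-1.
Prefixes are listed alphabetically: bromo, chloro.
Assembling the pieces gives 1-bromo-1-chlorobut-2-yne.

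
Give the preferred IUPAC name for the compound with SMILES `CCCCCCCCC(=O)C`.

decan-2-one

The longest carbon chain that includes the carbonyl has 10 carbons, so the parent hydride is decane.
A ketone (C=O on an internal carbon) is the principal characteristic group, giving the suffix -one.
Number the chain so that numbering from this end puts the carbonyl group at C-2 rather than C-9.
That gives the carbonyl at C-2.
Putting it together: decan-2-one.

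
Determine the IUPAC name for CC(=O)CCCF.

The longest chain bearing the carbonyl is 5 carbons long (pentane).
The highest-priority functional group is a ketone (C=O on an internal carbon), so the name ends in -one.
Choose the numbering such that numbering from this end puts the carbonyl group at C-2 rather than C-4.
This places the carbonyl at C-2; a fluoro group at C-5.
The name is 5-fluoropentan-2-one.

5-fluoropentan-2-one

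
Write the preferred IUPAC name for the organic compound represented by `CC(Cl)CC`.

2-chlorobutane

The parent chain contains 4 carbons (butane).
Choose the numbering such that the substituent locant set {2} is lower than {3} at the first point of difference.
That gives a chloro group at C-2.
The name is 2-chlorobutane.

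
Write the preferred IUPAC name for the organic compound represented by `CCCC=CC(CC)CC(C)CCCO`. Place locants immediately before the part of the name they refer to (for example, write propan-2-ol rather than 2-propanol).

Counting along the main chain through the –OH group and the multiple bond gives 11 carbons: the parent is undecane.
The highest-priority functional group is an alcohol (–OH), so the name ends in -ol.
There is one C=C double bond, indicated by the ending -ene.
Number the chain so that numbering from this end puts the hydroxyl group at C-1 rather than C-11.
That gives the hydroxyl at C-1; the double bond between C-7 and C-8; an ethyl group at C-6; a methyl group at C-4.
Prefixes are listed alphabetically: ethyl, methyl.
Assembling the pieces gives 6-ethyl-4-methylundec-7-en-1-ol.

6-ethyl-4-methylundec-7-en-1-ol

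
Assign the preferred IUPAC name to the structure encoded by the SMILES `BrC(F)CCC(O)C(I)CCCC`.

Counting along the main chain through the –OH group gives 9 carbons: the parent is nonane.
The highest-priority functional group is an alcohol (–OH), so the name ends in -ol.
Number the chain so that numbering from this end puts the hydroxyl group at C-4 rather than C-6.
With this numbering: the hydroxyl at C-4; a bromo group at C-1; a fluoro group at C-1; an iodo group at C-5.
Prefixes are listed alphabetically: bromo, fluoro, iodo.
The name is 1-bromo-1-fluoro-5-iodononan-4-ol.

1-bromo-1-fluoro-5-iodononan-4-ol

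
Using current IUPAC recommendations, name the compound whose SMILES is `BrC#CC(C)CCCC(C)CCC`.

1-bromo-3,7-dimethyldec-1-yne

Counting along the main chain through the multiple bond gives 10 carbons: the parent is decane.
The chain contains a C≡C triple bond, so the unsaturation ending is -yne.
Number the chain so that numbering from this end puts the triple bond at C-1 rather than C-9.
That gives the triple bond between C-1 and C-2; a bromo group at C-1; methyl groups at C-3 and C-7.
Substituent prefixes are cited in alphabetical order (multiplying prefixes like di-/tri- are ignored for ordering).
The name is 1-bromo-3,7-dimethyldec-1-yne.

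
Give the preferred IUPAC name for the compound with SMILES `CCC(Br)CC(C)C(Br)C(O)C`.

3,6-dibromo-4-methyloctan-2-ol

The longest chain bearing the –OH group is 8 carbons long (octane).
The highest-priority functional group is an alcohol (–OH), so the name ends in -ol.
The numbering direction is chosen so that numbering from this end puts the hydroxyl group at C-2 rather than C-7.
That gives the hydroxyl at C-2; bromo groups at C-3 and C-6; a methyl group at C-4.
Prefixes are listed alphabetically: bromo, methyl.
Putting it together: 3,6-dibromo-4-methyloctan-2-ol.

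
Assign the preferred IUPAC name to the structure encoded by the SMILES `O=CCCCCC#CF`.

The longest chain bearing the –CHO group and the multiple bond is 7 carbons long (heptane).
An aldehyde (terminal –CHO) is the principal characteristic group, giving the suffix -al.
The chain contains a C≡C triple bond, so the unsaturation ending is -yne.
The numbering direction is chosen so that the aldehyde carbon is C-1 by definition.
That gives the triple bond between C-6 and C-7; a fluoro group at C-7.
Putting it together: 7-fluorohept-6-ynal.

7-fluorohept-6-ynal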